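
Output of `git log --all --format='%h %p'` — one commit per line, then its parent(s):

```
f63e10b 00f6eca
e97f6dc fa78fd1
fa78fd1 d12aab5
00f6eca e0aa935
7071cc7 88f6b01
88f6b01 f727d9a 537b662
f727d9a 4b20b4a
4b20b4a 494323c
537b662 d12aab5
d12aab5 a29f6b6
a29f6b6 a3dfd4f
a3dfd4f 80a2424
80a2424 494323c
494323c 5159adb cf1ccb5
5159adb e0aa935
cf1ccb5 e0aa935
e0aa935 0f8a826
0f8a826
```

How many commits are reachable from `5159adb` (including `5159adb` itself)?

Walking parent pointers from 5159adb: reachable set = {0f8a826, 5159adb, e0aa935}.
That is 3 commits.

3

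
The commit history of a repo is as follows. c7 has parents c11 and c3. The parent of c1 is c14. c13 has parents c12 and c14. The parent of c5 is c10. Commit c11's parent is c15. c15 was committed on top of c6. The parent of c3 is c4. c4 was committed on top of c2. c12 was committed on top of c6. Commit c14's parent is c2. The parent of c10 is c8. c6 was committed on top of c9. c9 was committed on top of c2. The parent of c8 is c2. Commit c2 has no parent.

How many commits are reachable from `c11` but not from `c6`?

Reachable from c11: {c11, c15, c2, c6, c9}.
Reachable from c6: {c2, c6, c9}.
In c11's history but not c6's: {c11, c15} — 2 commits.

2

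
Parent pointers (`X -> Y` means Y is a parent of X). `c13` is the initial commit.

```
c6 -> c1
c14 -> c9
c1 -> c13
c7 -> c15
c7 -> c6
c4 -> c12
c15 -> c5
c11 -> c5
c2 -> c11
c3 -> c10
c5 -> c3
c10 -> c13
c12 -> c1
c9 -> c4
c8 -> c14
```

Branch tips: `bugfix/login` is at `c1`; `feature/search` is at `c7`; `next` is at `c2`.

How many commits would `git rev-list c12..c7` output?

Reachable from c7: {c1, c10, c13, c15, c3, c5, c6, c7}.
Reachable from c12: {c1, c12, c13}.
In c7's history but not c12's: {c10, c15, c3, c5, c6, c7} — 6 commits.

6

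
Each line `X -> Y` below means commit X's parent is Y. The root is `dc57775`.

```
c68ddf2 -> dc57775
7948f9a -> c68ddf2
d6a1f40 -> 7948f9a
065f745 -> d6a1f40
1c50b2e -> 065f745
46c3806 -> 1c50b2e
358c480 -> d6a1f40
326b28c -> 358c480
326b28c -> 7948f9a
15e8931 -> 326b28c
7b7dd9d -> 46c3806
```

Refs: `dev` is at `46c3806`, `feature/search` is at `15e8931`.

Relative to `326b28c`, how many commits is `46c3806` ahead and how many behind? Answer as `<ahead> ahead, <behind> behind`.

Reachable from 46c3806: {065f745, 1c50b2e, 46c3806, 7948f9a, c68ddf2, d6a1f40, dc57775}.
Reachable from 326b28c: {326b28c, 358c480, 7948f9a, c68ddf2, d6a1f40, dc57775}.
Only in 46c3806's history (ahead): {065f745, 1c50b2e, 46c3806} — 3.
Only in 326b28c's history (behind): {326b28c, 358c480} — 2.

3 ahead, 2 behind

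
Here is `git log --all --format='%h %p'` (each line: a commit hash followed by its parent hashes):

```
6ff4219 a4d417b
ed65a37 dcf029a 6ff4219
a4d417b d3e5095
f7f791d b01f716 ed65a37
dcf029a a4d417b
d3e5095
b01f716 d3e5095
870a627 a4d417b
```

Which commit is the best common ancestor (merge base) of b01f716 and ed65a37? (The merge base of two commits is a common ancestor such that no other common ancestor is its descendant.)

d3e5095

Ancestors of b01f716: {b01f716, d3e5095}.
Ancestors of ed65a37: {6ff4219, a4d417b, d3e5095, dcf029a, ed65a37}.
Common ancestors: {d3e5095}.
The only common ancestor is d3e5095, so it is the merge base.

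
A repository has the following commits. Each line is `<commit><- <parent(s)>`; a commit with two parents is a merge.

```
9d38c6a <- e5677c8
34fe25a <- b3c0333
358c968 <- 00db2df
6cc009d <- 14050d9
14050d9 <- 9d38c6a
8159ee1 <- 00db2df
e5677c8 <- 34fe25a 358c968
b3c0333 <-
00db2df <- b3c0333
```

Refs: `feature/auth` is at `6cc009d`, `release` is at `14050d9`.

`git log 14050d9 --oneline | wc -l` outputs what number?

7

Walking parent pointers from 14050d9: reachable set = {00db2df, 14050d9, 34fe25a, 358c968, 9d38c6a, b3c0333, e5677c8}.
That is 7 commits.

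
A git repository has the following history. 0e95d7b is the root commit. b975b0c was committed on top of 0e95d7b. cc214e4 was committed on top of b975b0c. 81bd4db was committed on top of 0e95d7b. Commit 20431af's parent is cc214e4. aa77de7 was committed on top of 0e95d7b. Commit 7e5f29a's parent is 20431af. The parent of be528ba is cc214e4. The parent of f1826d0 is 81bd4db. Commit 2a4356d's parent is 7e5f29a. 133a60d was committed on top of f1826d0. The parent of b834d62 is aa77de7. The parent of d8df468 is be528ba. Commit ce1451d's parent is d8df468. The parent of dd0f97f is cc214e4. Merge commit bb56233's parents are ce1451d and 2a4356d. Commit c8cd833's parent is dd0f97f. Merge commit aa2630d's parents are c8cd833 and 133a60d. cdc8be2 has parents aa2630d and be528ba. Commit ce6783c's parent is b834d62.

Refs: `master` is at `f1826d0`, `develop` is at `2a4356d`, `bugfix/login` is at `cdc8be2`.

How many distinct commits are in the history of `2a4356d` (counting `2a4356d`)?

6

Walking parent pointers from 2a4356d: reachable set = {0e95d7b, 20431af, 2a4356d, 7e5f29a, b975b0c, cc214e4}.
That is 6 commits.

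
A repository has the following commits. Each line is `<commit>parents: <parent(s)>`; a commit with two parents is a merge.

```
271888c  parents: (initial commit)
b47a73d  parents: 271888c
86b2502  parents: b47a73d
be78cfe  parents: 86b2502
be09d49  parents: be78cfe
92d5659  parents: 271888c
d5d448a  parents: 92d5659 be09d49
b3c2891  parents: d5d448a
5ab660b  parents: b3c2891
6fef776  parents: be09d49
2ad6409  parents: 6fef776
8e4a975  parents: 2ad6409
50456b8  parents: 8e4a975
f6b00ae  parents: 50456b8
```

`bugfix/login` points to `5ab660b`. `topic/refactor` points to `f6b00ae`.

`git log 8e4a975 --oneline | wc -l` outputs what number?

Walking parent pointers from 8e4a975: reachable set = {271888c, 2ad6409, 6fef776, 86b2502, 8e4a975, b47a73d, be09d49, be78cfe}.
That is 8 commits.

8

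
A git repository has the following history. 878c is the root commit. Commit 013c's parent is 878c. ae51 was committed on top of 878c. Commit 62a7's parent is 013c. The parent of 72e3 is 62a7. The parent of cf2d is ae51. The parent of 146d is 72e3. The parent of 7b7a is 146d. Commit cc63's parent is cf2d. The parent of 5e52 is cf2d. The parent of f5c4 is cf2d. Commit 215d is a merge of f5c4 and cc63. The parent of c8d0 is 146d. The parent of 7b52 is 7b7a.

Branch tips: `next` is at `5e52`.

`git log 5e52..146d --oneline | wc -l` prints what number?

4

Reachable from 146d: {013c, 146d, 62a7, 72e3, 878c}.
Reachable from 5e52: {5e52, 878c, ae51, cf2d}.
In 146d's history but not 5e52's: {013c, 146d, 62a7, 72e3} — 4 commits.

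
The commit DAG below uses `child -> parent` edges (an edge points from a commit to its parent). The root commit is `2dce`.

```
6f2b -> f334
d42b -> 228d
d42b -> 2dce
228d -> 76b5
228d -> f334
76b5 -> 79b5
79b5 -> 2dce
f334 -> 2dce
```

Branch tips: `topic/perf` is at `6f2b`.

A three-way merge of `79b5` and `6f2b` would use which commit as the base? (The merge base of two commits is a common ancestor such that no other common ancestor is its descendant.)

Ancestors of 79b5: {2dce, 79b5}.
Ancestors of 6f2b: {2dce, 6f2b, f334}.
Common ancestors: {2dce}.
The only common ancestor is 2dce, so it is the merge base.

2dce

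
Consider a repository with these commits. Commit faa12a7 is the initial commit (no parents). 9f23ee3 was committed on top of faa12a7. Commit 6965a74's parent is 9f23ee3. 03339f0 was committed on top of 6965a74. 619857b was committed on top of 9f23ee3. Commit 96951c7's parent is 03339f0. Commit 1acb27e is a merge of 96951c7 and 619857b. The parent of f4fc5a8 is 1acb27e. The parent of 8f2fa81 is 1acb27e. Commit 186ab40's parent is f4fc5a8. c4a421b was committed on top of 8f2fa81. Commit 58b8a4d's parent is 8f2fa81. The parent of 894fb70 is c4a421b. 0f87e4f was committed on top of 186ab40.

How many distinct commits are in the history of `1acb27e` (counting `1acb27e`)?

7

Walking parent pointers from 1acb27e: reachable set = {03339f0, 1acb27e, 619857b, 6965a74, 96951c7, 9f23ee3, faa12a7}.
That is 7 commits.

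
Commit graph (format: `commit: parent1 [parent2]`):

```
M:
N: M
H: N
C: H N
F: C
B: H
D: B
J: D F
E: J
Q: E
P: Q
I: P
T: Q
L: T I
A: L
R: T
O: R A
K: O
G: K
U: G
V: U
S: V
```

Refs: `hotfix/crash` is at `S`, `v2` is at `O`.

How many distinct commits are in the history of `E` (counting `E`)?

9

Walking parent pointers from E: reachable set = {B, C, D, E, F, H, J, M, N}.
That is 9 commits.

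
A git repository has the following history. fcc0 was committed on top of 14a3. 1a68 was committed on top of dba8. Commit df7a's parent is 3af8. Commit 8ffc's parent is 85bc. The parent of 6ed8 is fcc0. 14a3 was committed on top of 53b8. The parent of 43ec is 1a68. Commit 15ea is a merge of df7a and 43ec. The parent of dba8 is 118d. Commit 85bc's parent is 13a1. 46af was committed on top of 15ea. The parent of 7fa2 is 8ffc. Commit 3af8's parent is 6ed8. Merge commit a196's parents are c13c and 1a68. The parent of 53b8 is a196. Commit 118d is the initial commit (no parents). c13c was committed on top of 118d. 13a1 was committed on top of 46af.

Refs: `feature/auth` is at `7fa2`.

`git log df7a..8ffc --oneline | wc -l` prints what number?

6

Reachable from 8ffc: {118d, 13a1, 14a3, 15ea, 1a68, 3af8, 43ec, 46af, 53b8, 6ed8, 85bc, 8ffc, a196, c13c, dba8, df7a, fcc0}.
Reachable from df7a: {118d, 14a3, 1a68, 3af8, 53b8, 6ed8, a196, c13c, dba8, df7a, fcc0}.
In 8ffc's history but not df7a's: {13a1, 15ea, 43ec, 46af, 85bc, 8ffc} — 6 commits.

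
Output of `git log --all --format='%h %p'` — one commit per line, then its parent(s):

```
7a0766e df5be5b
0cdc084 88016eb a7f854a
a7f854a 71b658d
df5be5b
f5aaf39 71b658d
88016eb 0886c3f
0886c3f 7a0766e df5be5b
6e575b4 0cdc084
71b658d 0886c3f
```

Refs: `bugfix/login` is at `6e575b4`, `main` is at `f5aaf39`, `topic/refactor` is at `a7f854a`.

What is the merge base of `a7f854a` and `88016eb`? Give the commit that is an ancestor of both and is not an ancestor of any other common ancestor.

Ancestors of a7f854a: {0886c3f, 71b658d, 7a0766e, a7f854a, df5be5b}.
Ancestors of 88016eb: {0886c3f, 7a0766e, 88016eb, df5be5b}.
Common ancestors: {0886c3f, 7a0766e, df5be5b}.
Among these, 0886c3f is not an ancestor of any other common ancestor — it is the merge base.

0886c3f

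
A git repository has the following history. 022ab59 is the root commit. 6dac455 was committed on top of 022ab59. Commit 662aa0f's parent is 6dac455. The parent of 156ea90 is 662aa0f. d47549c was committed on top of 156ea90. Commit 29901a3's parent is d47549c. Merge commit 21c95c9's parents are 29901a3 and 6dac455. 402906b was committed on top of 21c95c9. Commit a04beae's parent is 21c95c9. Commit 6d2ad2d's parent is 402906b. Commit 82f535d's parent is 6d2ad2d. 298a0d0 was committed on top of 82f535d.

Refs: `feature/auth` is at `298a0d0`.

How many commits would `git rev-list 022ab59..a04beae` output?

7

Reachable from a04beae: {022ab59, 156ea90, 21c95c9, 29901a3, 662aa0f, 6dac455, a04beae, d47549c}.
Reachable from 022ab59: {022ab59}.
In a04beae's history but not 022ab59's: {156ea90, 21c95c9, 29901a3, 662aa0f, 6dac455, a04beae, d47549c} — 7 commits.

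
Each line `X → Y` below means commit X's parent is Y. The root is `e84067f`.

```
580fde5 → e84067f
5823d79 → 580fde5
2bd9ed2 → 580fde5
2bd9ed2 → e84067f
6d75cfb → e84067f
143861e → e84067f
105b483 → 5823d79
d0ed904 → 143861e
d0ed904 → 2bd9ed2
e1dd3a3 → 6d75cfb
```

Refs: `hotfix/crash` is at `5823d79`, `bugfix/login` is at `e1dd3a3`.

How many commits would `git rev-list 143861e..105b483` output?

Reachable from 105b483: {105b483, 580fde5, 5823d79, e84067f}.
Reachable from 143861e: {143861e, e84067f}.
In 105b483's history but not 143861e's: {105b483, 580fde5, 5823d79} — 3 commits.

3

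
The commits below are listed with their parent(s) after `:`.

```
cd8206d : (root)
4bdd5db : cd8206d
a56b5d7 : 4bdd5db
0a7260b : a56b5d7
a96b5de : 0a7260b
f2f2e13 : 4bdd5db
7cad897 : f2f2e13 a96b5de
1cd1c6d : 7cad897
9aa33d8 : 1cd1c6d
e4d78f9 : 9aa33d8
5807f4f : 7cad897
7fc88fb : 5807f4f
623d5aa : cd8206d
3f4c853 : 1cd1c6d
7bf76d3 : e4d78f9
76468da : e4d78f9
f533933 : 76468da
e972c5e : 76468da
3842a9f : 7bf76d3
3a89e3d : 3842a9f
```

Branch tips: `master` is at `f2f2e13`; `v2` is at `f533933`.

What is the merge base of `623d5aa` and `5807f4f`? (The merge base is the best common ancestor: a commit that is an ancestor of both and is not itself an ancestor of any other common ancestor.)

Ancestors of 623d5aa: {623d5aa, cd8206d}.
Ancestors of 5807f4f: {0a7260b, 4bdd5db, 5807f4f, 7cad897, a56b5d7, a96b5de, cd8206d, f2f2e13}.
Common ancestors: {cd8206d}.
The only common ancestor is cd8206d, so it is the merge base.

cd8206d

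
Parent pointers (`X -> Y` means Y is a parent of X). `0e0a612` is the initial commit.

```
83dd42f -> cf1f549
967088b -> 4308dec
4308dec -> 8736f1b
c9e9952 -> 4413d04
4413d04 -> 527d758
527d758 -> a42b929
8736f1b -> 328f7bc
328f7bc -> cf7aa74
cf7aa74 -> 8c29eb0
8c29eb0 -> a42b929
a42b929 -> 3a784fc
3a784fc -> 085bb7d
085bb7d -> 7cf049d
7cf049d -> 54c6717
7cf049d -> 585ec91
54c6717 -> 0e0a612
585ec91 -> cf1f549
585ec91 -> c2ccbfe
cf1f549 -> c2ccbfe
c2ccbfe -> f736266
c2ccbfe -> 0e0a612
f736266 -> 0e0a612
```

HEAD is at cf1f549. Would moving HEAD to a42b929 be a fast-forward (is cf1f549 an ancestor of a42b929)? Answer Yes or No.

Yes

A fast-forward from cf1f549 to a42b929 is possible iff cf1f549 is an ancestor of a42b929.
Ancestors of a42b929: {085bb7d, 0e0a612, 3a784fc, 54c6717, 585ec91, 7cf049d, a42b929, c2ccbfe, cf1f549, f736266}.
cf1f549 is among them, so fast-forward is possible.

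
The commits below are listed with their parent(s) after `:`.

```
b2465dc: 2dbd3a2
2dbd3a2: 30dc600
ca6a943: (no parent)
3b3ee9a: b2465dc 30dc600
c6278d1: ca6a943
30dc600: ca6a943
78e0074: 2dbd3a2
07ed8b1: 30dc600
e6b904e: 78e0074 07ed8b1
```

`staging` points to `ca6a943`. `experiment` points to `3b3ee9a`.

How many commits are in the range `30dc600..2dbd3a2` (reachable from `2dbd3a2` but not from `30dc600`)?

1

Reachable from 2dbd3a2: {2dbd3a2, 30dc600, ca6a943}.
Reachable from 30dc600: {30dc600, ca6a943}.
In 2dbd3a2's history but not 30dc600's: {2dbd3a2} — 1 commit.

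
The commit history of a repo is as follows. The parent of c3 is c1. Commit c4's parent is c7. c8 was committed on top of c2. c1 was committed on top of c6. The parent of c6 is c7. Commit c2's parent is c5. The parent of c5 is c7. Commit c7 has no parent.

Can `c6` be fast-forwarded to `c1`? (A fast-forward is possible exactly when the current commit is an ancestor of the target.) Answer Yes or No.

A fast-forward from c6 to c1 is possible iff c6 is an ancestor of c1.
Ancestors of c1: {c1, c6, c7}.
c6 is among them, so fast-forward is possible.

Yes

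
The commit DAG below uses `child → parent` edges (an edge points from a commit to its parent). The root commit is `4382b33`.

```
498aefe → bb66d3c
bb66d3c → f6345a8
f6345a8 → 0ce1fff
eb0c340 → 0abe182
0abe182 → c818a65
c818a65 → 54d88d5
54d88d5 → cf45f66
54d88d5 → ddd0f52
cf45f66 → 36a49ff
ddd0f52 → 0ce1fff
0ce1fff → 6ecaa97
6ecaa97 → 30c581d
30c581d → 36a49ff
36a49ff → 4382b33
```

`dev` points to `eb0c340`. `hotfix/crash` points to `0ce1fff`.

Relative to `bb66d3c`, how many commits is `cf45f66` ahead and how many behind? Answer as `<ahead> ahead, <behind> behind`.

Reachable from cf45f66: {36a49ff, 4382b33, cf45f66}.
Reachable from bb66d3c: {0ce1fff, 30c581d, 36a49ff, 4382b33, 6ecaa97, bb66d3c, f6345a8}.
Only in cf45f66's history (ahead): {cf45f66} — 1.
Only in bb66d3c's history (behind): {0ce1fff, 30c581d, 6ecaa97, bb66d3c, f6345a8} — 5.

1 ahead, 5 behind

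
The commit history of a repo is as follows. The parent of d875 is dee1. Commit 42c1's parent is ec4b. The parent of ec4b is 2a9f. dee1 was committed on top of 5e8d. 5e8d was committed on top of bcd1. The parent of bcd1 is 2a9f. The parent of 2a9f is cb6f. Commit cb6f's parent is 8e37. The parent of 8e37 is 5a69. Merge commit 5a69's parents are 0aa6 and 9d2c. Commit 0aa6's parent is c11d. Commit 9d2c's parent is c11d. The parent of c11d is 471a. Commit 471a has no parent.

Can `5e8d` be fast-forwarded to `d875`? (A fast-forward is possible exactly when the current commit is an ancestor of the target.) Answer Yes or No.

Yes

A fast-forward from 5e8d to d875 is possible iff 5e8d is an ancestor of d875.
Ancestors of d875: {0aa6, 2a9f, 471a, 5a69, 5e8d, 8e37, 9d2c, bcd1, c11d, cb6f, d875, dee1}.
5e8d is among them, so fast-forward is possible.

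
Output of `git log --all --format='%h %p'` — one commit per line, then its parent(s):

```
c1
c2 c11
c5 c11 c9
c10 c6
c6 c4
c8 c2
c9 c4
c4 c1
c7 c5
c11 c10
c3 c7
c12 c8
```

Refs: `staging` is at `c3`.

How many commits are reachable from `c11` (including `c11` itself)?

Walking parent pointers from c11: reachable set = {c1, c10, c11, c4, c6}.
That is 5 commits.

5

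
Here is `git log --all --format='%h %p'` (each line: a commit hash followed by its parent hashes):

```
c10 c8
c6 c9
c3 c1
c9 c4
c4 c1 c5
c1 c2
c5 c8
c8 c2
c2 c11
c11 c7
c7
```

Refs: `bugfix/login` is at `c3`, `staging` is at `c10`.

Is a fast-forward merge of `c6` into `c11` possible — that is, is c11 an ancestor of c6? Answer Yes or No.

Yes

A fast-forward from c11 to c6 is possible iff c11 is an ancestor of c6.
Ancestors of c6: {c1, c11, c2, c4, c5, c6, c7, c8, c9}.
c11 is among them, so fast-forward is possible.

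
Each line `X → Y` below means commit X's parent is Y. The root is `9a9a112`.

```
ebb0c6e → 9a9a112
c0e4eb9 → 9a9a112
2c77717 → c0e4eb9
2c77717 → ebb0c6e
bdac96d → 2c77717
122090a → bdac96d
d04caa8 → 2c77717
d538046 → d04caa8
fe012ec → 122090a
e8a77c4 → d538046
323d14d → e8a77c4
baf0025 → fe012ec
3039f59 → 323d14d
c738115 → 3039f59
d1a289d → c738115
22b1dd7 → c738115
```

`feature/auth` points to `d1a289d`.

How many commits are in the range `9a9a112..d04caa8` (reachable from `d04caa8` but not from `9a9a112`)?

Reachable from d04caa8: {2c77717, 9a9a112, c0e4eb9, d04caa8, ebb0c6e}.
Reachable from 9a9a112: {9a9a112}.
In d04caa8's history but not 9a9a112's: {2c77717, c0e4eb9, d04caa8, ebb0c6e} — 4 commits.

4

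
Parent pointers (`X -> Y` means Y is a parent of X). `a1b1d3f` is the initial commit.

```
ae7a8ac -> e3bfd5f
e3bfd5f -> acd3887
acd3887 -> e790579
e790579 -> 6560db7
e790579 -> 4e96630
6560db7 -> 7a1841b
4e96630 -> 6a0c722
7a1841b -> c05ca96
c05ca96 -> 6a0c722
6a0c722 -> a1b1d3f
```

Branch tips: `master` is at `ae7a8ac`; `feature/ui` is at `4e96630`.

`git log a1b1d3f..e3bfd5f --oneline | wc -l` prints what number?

8

Reachable from e3bfd5f: {4e96630, 6560db7, 6a0c722, 7a1841b, a1b1d3f, acd3887, c05ca96, e3bfd5f, e790579}.
Reachable from a1b1d3f: {a1b1d3f}.
In e3bfd5f's history but not a1b1d3f's: {4e96630, 6560db7, 6a0c722, 7a1841b, acd3887, c05ca96, e3bfd5f, e790579} — 8 commits.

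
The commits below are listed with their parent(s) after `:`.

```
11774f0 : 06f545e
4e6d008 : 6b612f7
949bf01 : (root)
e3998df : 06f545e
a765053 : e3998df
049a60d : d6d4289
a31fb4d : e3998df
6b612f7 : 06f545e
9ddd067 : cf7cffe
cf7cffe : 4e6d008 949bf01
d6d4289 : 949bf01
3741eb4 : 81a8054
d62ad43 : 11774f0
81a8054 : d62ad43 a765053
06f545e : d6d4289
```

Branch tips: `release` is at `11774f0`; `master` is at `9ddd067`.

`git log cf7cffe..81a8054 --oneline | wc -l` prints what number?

5

Reachable from 81a8054: {06f545e, 11774f0, 81a8054, 949bf01, a765053, d62ad43, d6d4289, e3998df}.
Reachable from cf7cffe: {06f545e, 4e6d008, 6b612f7, 949bf01, cf7cffe, d6d4289}.
In 81a8054's history but not cf7cffe's: {11774f0, 81a8054, a765053, d62ad43, e3998df} — 5 commits.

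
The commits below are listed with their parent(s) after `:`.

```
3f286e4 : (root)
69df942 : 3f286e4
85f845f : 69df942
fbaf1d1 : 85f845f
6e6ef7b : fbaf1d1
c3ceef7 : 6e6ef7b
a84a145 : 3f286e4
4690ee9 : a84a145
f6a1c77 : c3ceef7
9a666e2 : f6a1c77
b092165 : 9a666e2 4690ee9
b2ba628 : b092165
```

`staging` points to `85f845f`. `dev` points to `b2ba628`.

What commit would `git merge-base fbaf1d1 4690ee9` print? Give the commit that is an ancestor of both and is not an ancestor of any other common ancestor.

3f286e4

Ancestors of fbaf1d1: {3f286e4, 69df942, 85f845f, fbaf1d1}.
Ancestors of 4690ee9: {3f286e4, 4690ee9, a84a145}.
Common ancestors: {3f286e4}.
The only common ancestor is 3f286e4, so it is the merge base.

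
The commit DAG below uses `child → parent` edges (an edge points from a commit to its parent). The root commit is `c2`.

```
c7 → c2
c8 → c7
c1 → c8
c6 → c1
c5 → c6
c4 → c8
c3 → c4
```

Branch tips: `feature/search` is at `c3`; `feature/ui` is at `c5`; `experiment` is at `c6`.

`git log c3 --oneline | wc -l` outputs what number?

Walking parent pointers from c3: reachable set = {c2, c3, c4, c7, c8}.
That is 5 commits.

5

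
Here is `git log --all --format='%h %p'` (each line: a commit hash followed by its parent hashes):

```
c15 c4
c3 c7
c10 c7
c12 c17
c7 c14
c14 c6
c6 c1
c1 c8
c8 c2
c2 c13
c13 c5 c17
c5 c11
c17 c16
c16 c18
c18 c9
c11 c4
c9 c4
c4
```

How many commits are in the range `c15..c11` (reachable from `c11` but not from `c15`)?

1

Reachable from c11: {c11, c4}.
Reachable from c15: {c15, c4}.
In c11's history but not c15's: {c11} — 1 commit.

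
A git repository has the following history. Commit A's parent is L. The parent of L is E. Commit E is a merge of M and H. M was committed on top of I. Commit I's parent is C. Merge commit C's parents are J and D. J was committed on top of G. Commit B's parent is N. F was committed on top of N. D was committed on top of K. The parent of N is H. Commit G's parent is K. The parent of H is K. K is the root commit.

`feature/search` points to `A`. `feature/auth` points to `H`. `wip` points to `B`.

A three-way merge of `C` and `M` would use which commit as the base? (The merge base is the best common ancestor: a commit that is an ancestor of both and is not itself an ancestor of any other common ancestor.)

C

Ancestors of C: {C, D, G, J, K}.
Ancestors of M: {C, D, G, I, J, K, M}.
Common ancestors: {C, D, G, J, K}.
Among these, C is not an ancestor of any other common ancestor — it is the merge base.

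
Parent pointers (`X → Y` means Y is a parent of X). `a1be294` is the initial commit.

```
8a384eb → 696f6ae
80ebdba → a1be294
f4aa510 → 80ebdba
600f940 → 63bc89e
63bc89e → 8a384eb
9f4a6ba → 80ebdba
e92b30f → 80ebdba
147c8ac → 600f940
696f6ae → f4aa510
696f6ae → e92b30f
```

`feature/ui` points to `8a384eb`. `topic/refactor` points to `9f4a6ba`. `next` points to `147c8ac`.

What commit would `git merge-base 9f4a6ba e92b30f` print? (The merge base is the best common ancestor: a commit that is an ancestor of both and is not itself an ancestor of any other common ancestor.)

80ebdba

Ancestors of 9f4a6ba: {80ebdba, 9f4a6ba, a1be294}.
Ancestors of e92b30f: {80ebdba, a1be294, e92b30f}.
Common ancestors: {80ebdba, a1be294}.
Among these, 80ebdba is not an ancestor of any other common ancestor — it is the merge base.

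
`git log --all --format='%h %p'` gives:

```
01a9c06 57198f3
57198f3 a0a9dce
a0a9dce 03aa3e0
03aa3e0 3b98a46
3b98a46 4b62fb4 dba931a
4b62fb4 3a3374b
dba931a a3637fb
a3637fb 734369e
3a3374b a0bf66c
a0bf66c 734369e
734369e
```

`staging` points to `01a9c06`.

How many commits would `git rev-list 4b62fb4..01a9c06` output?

Reachable from 01a9c06: {01a9c06, 03aa3e0, 3a3374b, 3b98a46, 4b62fb4, 57198f3, 734369e, a0a9dce, a0bf66c, a3637fb, dba931a}.
Reachable from 4b62fb4: {3a3374b, 4b62fb4, 734369e, a0bf66c}.
In 01a9c06's history but not 4b62fb4's: {01a9c06, 03aa3e0, 3b98a46, 57198f3, a0a9dce, a3637fb, dba931a} — 7 commits.

7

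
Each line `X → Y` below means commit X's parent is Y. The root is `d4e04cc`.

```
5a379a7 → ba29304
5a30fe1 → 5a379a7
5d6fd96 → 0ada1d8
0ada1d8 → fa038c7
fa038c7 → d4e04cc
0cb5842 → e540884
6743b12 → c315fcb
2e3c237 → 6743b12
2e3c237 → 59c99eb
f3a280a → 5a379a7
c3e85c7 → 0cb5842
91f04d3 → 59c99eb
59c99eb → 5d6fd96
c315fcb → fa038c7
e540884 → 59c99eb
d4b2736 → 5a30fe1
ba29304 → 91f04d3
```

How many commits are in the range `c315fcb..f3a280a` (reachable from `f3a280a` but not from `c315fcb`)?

7

Reachable from f3a280a: {0ada1d8, 59c99eb, 5a379a7, 5d6fd96, 91f04d3, ba29304, d4e04cc, f3a280a, fa038c7}.
Reachable from c315fcb: {c315fcb, d4e04cc, fa038c7}.
In f3a280a's history but not c315fcb's: {0ada1d8, 59c99eb, 5a379a7, 5d6fd96, 91f04d3, ba29304, f3a280a} — 7 commits.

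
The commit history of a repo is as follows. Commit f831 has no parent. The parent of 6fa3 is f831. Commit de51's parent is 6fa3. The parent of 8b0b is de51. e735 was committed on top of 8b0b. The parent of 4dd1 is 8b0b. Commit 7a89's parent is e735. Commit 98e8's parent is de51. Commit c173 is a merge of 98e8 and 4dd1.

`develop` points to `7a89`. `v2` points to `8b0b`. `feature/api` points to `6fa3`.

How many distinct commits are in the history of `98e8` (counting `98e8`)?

4

Walking parent pointers from 98e8: reachable set = {6fa3, 98e8, de51, f831}.
That is 4 commits.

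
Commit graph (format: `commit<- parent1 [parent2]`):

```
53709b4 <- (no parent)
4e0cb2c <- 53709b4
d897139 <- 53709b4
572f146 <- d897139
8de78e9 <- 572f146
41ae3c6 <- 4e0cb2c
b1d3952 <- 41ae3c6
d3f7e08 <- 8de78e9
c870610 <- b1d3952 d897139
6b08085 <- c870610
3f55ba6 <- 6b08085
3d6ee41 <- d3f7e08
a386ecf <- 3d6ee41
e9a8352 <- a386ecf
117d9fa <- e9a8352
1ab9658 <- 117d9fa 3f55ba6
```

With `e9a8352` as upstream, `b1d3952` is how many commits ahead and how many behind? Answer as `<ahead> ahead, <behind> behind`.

3 ahead, 7 behind

Reachable from b1d3952: {41ae3c6, 4e0cb2c, 53709b4, b1d3952}.
Reachable from e9a8352: {3d6ee41, 53709b4, 572f146, 8de78e9, a386ecf, d3f7e08, d897139, e9a8352}.
Only in b1d3952's history (ahead): {41ae3c6, 4e0cb2c, b1d3952} — 3.
Only in e9a8352's history (behind): {3d6ee41, 572f146, 8de78e9, a386ecf, d3f7e08, d897139, e9a8352} — 7.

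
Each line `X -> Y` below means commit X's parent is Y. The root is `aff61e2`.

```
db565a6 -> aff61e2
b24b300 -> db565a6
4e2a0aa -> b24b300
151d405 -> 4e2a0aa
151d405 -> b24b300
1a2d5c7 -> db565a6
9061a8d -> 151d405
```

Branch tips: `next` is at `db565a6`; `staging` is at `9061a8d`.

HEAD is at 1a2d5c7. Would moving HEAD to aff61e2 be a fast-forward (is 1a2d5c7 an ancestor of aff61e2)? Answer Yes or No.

No

A fast-forward from 1a2d5c7 to aff61e2 is possible iff 1a2d5c7 is an ancestor of aff61e2.
Ancestors of aff61e2: {aff61e2}.
1a2d5c7 is not among them, so fast-forward is not possible.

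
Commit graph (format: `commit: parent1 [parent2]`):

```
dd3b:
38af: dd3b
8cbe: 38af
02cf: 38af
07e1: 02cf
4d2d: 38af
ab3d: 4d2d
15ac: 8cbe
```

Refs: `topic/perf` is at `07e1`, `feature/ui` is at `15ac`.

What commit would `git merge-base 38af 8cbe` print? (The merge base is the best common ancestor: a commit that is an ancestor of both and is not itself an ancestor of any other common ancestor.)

Ancestors of 38af: {38af, dd3b}.
Ancestors of 8cbe: {38af, 8cbe, dd3b}.
Common ancestors: {38af, dd3b}.
Among these, 38af is not an ancestor of any other common ancestor — it is the merge base.

38af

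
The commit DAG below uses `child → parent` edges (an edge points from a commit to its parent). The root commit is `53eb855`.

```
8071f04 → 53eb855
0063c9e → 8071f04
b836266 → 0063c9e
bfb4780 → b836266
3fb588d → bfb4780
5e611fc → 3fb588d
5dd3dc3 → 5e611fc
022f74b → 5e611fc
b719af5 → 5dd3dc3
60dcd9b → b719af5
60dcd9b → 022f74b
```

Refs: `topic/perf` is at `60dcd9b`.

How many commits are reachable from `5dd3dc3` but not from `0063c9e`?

Reachable from 5dd3dc3: {0063c9e, 3fb588d, 53eb855, 5dd3dc3, 5e611fc, 8071f04, b836266, bfb4780}.
Reachable from 0063c9e: {0063c9e, 53eb855, 8071f04}.
In 5dd3dc3's history but not 0063c9e's: {3fb588d, 5dd3dc3, 5e611fc, b836266, bfb4780} — 5 commits.

5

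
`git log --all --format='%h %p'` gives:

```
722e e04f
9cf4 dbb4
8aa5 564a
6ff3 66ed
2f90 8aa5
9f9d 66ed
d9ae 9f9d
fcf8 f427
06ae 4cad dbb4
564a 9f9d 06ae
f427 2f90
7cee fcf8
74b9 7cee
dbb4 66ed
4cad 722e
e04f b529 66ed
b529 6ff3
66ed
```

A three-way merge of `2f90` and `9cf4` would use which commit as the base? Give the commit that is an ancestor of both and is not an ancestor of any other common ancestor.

dbb4

Ancestors of 2f90: {06ae, 2f90, 4cad, 564a, 66ed, 6ff3, 722e, 8aa5, 9f9d, b529, dbb4, e04f}.
Ancestors of 9cf4: {66ed, 9cf4, dbb4}.
Common ancestors: {66ed, dbb4}.
Among these, dbb4 is not an ancestor of any other common ancestor — it is the merge base.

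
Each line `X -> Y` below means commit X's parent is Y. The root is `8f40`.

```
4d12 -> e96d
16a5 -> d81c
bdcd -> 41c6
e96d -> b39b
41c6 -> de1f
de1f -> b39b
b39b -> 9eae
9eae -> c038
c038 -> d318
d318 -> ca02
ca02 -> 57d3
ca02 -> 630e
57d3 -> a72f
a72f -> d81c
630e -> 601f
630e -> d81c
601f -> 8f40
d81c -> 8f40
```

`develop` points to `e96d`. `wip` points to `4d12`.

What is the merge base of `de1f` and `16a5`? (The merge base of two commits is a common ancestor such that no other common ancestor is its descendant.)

Ancestors of de1f: {57d3, 601f, 630e, 8f40, 9eae, a72f, b39b, c038, ca02, d318, d81c, de1f}.
Ancestors of 16a5: {16a5, 8f40, d81c}.
Common ancestors: {8f40, d81c}.
Among these, d81c is not an ancestor of any other common ancestor — it is the merge base.

d81c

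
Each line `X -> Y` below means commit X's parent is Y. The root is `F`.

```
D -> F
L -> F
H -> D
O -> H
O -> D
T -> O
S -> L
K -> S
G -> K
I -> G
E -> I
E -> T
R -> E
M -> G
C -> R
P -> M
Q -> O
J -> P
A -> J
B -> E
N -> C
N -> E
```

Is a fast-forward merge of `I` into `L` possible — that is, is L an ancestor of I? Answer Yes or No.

Yes

A fast-forward from L to I is possible iff L is an ancestor of I.
Ancestors of I: {F, G, I, K, L, S}.
L is among them, so fast-forward is possible.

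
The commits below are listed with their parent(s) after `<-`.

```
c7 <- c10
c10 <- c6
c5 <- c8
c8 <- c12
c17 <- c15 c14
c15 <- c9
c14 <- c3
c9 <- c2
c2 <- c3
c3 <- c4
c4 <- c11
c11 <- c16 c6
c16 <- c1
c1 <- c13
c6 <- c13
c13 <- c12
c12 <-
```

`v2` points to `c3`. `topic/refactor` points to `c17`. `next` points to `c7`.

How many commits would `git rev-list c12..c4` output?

Reachable from c4: {c1, c11, c12, c13, c16, c4, c6}.
Reachable from c12: {c12}.
In c4's history but not c12's: {c1, c11, c13, c16, c4, c6} — 6 commits.

6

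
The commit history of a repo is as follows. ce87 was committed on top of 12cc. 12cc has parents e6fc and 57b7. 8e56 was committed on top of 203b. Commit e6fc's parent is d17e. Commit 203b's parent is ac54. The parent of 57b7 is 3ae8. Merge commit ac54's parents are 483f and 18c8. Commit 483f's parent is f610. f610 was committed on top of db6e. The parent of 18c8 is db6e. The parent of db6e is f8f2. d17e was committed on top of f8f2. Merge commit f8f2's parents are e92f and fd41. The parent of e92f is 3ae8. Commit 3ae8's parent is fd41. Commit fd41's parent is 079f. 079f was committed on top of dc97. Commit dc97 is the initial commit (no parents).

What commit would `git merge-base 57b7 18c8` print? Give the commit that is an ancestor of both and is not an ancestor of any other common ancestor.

Ancestors of 57b7: {079f, 3ae8, 57b7, dc97, fd41}.
Ancestors of 18c8: {079f, 18c8, 3ae8, db6e, dc97, e92f, f8f2, fd41}.
Common ancestors: {079f, 3ae8, dc97, fd41}.
Among these, 3ae8 is not an ancestor of any other common ancestor — it is the merge base.

3ae8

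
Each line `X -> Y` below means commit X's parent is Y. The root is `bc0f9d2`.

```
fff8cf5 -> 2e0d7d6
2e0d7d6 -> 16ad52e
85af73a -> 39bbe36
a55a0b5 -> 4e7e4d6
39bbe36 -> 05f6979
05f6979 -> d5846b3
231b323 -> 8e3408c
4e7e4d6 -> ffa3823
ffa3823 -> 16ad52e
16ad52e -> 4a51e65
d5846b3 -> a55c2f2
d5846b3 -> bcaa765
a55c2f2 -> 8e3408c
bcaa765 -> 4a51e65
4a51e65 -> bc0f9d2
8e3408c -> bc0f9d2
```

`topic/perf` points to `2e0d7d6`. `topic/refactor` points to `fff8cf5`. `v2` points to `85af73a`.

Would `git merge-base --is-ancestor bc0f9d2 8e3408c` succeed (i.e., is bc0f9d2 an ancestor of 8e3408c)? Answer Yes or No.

Ancestors of 8e3408c (commits reachable by following parents): {8e3408c, bc0f9d2}.
bc0f9d2 is in that set, so it is an ancestor of 8e3408c.

Yes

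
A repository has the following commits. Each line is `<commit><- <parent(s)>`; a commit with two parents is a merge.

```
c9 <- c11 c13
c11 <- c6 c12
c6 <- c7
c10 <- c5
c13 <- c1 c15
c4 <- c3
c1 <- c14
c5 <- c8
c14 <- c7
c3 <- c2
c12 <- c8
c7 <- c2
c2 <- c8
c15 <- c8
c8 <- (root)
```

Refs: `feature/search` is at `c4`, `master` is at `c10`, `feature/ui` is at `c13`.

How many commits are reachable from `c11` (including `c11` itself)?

6

Walking parent pointers from c11: reachable set = {c11, c12, c2, c6, c7, c8}.
That is 6 commits.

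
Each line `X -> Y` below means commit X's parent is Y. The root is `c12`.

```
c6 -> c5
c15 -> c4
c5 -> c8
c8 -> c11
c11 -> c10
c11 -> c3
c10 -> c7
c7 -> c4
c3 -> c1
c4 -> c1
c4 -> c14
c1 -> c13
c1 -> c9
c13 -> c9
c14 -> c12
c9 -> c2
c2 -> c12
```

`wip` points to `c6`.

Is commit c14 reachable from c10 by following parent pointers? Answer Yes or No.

Ancestors of c10 (commits reachable by following parents): {c1, c10, c12, c13, c14, c2, c4, c7, c9}.
c14 is in that set, so it is an ancestor of c10.

Yes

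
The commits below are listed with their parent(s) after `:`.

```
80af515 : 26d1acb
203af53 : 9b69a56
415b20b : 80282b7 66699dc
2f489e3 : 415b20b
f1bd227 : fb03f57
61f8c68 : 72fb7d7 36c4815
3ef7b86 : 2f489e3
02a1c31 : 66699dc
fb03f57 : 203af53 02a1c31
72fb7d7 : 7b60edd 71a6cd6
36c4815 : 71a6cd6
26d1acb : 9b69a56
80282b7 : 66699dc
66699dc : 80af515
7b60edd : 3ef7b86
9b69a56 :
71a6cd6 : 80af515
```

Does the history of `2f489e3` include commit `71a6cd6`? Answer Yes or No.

No

Ancestors of 2f489e3: {26d1acb, 2f489e3, 415b20b, 66699dc, 80282b7, 80af515, 9b69a56}.
71a6cd6 is not in that set, so it is not an ancestor of 2f489e3.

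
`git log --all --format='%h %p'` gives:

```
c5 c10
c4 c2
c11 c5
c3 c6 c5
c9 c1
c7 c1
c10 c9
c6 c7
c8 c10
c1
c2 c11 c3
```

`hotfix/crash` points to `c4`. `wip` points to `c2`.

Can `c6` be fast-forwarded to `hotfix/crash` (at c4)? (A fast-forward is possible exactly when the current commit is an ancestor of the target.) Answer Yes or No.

A fast-forward from c6 to c4 is possible iff c6 is an ancestor of c4.
Ancestors of c4: {c1, c10, c11, c2, c3, c4, c5, c6, c7, c9}.
c6 is among them, so fast-forward is possible.

Yes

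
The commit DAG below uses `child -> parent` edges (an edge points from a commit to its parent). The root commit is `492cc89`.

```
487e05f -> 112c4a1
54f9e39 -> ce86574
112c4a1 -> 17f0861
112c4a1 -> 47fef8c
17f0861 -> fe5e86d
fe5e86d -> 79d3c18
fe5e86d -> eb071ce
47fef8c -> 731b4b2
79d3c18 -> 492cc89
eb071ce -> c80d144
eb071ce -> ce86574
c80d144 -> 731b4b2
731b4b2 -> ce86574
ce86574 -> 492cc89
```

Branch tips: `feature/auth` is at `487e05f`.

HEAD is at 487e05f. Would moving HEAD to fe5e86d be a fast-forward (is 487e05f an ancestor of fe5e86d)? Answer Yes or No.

A fast-forward from 487e05f to fe5e86d is possible iff 487e05f is an ancestor of fe5e86d.
Ancestors of fe5e86d: {492cc89, 731b4b2, 79d3c18, c80d144, ce86574, eb071ce, fe5e86d}.
487e05f is not among them, so fast-forward is not possible.

No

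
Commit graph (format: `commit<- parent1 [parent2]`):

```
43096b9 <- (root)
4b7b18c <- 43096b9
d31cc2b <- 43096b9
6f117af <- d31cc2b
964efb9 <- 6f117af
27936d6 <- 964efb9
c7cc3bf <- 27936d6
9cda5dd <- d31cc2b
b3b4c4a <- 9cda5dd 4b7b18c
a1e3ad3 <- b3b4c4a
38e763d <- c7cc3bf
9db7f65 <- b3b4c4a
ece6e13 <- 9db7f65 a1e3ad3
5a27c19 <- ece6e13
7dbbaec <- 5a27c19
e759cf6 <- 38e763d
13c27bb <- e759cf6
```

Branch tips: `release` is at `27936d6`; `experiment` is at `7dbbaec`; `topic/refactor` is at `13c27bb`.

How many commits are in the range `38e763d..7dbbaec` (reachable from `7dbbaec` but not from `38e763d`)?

8

Reachable from 7dbbaec: {43096b9, 4b7b18c, 5a27c19, 7dbbaec, 9cda5dd, 9db7f65, a1e3ad3, b3b4c4a, d31cc2b, ece6e13}.
Reachable from 38e763d: {27936d6, 38e763d, 43096b9, 6f117af, 964efb9, c7cc3bf, d31cc2b}.
In 7dbbaec's history but not 38e763d's: {4b7b18c, 5a27c19, 7dbbaec, 9cda5dd, 9db7f65, a1e3ad3, b3b4c4a, ece6e13} — 8 commits.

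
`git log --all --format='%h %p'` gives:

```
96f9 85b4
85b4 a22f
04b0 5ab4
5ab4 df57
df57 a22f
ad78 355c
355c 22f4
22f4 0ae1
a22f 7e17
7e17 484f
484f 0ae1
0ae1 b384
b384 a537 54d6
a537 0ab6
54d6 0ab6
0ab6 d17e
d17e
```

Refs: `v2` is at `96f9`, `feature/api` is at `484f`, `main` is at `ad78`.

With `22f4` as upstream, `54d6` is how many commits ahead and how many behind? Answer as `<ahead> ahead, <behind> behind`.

0 ahead, 4 behind

Reachable from 54d6: {0ab6, 54d6, d17e}.
Reachable from 22f4: {0ab6, 0ae1, 22f4, 54d6, a537, b384, d17e}.
Only in 54d6's history (ahead): {} — 0.
Only in 22f4's history (behind): {0ae1, 22f4, a537, b384} — 4.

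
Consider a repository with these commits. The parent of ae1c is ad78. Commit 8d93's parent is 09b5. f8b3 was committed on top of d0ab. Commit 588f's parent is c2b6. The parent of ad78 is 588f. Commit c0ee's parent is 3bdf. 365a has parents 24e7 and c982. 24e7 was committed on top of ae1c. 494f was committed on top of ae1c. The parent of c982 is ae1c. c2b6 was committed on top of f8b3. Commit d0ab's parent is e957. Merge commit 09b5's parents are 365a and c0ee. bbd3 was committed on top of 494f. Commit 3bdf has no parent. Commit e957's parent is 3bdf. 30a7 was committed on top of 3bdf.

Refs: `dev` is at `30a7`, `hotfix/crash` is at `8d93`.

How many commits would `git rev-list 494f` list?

9

Walking parent pointers from 494f: reachable set = {3bdf, 494f, 588f, ad78, ae1c, c2b6, d0ab, e957, f8b3}.
That is 9 commits.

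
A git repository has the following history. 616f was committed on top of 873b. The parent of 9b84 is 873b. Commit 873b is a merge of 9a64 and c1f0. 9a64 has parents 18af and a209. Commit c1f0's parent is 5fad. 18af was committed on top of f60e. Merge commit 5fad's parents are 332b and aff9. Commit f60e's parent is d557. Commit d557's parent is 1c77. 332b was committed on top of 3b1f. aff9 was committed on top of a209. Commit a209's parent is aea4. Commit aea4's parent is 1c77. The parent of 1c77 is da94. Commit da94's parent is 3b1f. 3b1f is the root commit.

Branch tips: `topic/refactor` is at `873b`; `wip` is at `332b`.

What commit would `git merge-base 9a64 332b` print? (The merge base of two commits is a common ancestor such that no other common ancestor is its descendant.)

3b1f

Ancestors of 9a64: {18af, 1c77, 3b1f, 9a64, a209, aea4, d557, da94, f60e}.
Ancestors of 332b: {332b, 3b1f}.
Common ancestors: {3b1f}.
The only common ancestor is 3b1f, so it is the merge base.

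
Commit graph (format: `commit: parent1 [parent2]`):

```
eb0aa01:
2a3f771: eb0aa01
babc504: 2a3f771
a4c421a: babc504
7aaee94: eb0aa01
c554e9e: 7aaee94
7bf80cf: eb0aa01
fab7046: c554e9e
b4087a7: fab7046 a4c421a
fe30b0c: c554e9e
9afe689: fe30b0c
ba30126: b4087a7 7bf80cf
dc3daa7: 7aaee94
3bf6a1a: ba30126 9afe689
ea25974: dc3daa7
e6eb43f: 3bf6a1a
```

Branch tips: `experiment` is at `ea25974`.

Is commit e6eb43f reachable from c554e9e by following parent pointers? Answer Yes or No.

No

Ancestors of c554e9e: {7aaee94, c554e9e, eb0aa01}.
e6eb43f is not in that set, so it is not an ancestor of c554e9e.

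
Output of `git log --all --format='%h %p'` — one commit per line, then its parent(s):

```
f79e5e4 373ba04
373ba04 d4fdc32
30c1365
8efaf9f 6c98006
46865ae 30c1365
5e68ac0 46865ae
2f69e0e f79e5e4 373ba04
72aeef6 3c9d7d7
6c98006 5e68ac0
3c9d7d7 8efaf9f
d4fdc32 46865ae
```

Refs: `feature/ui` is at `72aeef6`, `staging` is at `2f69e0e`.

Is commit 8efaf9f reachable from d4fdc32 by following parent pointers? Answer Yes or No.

Ancestors of d4fdc32: {30c1365, 46865ae, d4fdc32}.
8efaf9f is not in that set, so it is not an ancestor of d4fdc32.

No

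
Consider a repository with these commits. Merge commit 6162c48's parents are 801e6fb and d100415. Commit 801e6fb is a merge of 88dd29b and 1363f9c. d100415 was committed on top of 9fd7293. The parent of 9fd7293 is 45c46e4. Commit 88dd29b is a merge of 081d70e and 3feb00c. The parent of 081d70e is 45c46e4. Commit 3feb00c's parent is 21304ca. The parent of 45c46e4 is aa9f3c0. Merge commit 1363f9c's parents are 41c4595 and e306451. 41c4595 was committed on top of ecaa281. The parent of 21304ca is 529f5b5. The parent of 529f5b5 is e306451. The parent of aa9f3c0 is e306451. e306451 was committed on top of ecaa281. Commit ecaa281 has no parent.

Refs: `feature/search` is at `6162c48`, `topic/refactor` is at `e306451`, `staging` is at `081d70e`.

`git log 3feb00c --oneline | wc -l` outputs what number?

5

Walking parent pointers from 3feb00c: reachable set = {21304ca, 3feb00c, 529f5b5, e306451, ecaa281}.
That is 5 commits.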